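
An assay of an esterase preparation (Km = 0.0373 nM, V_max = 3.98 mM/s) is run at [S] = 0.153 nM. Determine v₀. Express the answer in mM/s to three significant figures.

v = Vmax·[S]/(Km + [S]) = 3.98 × 0.153 / (0.0373 + 0.153)
  = 0.6089 / 0.1903 = 3.20 mM/s.

3.20 mM/s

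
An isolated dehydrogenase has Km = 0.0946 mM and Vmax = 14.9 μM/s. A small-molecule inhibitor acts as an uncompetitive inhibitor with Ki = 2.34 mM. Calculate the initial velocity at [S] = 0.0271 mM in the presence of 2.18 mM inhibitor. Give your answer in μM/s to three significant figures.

α = 1 + [I]/Ki = 1 + 2.18/2.34 = 1.932.
For an uncompetitive inhibitor, both parameters are divided by α, giving Vmax/α and Km/α: Km,app = 0.0490 mM, Vmax,app = 7.71 μM/s.
v = Vmax,app·[S]/(Km,app + [S]) = 7.71 × 0.0271/(0.0490 + 0.0271) = 2.75 μM/s.

2.75 μM/s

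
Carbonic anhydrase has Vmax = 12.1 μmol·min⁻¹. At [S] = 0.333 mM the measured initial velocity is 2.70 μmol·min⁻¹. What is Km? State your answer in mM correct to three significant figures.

v/Vmax = 2.70/12.1 = 0.2231 = [S]/(Km+[S]).
So Km + [S] = [S]/0.2231 = 1.492 mM, giving Km = 1.492 − 0.333 = 1.16 mM.

1.16 mM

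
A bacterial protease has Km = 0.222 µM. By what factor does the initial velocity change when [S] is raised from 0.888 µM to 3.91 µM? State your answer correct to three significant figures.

The fractional saturations are [S]/(Km+[S]) = 0.888/1.110 = 0.8000 and 3.91/4.132 = 0.9463.
v₂/v₁ is just their ratio: 0.9463/0.8000 = 1.18.

1.18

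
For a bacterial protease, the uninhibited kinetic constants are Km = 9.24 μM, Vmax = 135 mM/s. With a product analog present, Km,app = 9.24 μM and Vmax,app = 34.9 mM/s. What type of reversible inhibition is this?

Vmax decreases (135 → 34.9 mM/s) while Km is unchanged — pure noncompetitive inhibition.

noncompetitive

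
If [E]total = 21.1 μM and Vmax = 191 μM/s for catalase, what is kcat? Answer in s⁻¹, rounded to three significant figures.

kcat = Vmax/[E]total = 191 μM/s / 21.1 μM = 9.05 s⁻¹.

9.05 s⁻¹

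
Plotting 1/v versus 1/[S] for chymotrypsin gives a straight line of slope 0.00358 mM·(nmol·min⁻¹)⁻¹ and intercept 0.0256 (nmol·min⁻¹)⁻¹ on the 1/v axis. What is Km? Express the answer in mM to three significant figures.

0.140 mM

y-intercept = 1/Vmax ⇒ Vmax = 39.1 nmol·min⁻¹; slope = Km/Vmax ⇒ Km = slope × Vmax.
Km = 0.00358 × 39.1 = 0.140 mM.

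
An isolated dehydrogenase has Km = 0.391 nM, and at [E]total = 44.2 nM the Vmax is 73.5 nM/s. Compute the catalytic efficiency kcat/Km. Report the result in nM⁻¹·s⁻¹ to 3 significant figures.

4.25 nM⁻¹·s⁻¹

kcat = Vmax/[E]total = 73.5/44.2 = 1.66 s⁻¹.
kcat/Km = 1.66/0.391 = 4.25 nM⁻¹·s⁻¹.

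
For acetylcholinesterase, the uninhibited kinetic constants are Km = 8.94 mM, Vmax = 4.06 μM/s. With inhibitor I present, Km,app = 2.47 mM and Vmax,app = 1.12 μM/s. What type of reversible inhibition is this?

Both Km and Vmax decrease by the same factor (~3.62-fold) — characteristic of uncompetitive inhibition.

uncompetitive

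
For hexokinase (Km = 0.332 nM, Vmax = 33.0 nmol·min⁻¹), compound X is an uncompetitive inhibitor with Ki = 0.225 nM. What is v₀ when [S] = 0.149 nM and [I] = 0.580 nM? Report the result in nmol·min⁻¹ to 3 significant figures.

5.68 nmol·min⁻¹

With α = 1 + [I]/Ki = 1 + 0.580/0.225 = 3.578, the uncompetitive rate law is v = (Vmax/α)·[S] / (Km/α + [S]).
v = (33.0/3.578)×0.149 / (0.332/3.578 + 0.149) = 1.374/0.2418 = 5.68 nmol·min⁻¹.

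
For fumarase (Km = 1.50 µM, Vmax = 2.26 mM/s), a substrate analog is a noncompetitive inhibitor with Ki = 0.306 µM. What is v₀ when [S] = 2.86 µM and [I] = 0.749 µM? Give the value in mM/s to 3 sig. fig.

With α = 1 + [I]/Ki = 1 + 0.749/0.306 = 3.448, the noncompetitive rate law is v = (Vmax/α)·[S] / (Km + [S]).
v = (2.26/3.448)×2.86 / (1.50 + 2.86) = 1.875/4.360 = 0.430 mM/s.

0.430 mM/s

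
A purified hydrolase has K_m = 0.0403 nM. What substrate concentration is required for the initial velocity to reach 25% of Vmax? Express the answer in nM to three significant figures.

v/Vmax = [S]/(Km+[S]) = 0.25, so [S] = Km·0.25/(1 − 0.25) = 0.0403 × 0.3333.
[S] = 0.0134 nM.

0.0134 nM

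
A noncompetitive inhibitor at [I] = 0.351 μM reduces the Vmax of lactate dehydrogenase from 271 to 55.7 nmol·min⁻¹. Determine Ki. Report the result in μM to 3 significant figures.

0.0908 μM

Noncompetitive: Vmax,app = Vmax/α with α = 1 + [I]/Ki.
α = Vmax/Vmax,app = 271/55.7 = 4.865.
Since α = 1 + [I]/Ki, [I]/Ki = 4.865 − 1 = 3.865 and Ki = 0.351/3.865 = 0.0908 μM.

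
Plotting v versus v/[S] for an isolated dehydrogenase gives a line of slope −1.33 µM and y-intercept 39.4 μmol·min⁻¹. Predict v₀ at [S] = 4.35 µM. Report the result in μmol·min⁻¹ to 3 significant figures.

30.2 μmol·min⁻¹

In the Eadie–Hofstee form v = Vmax − Km·(v/[S]), the slope is −Km and the intercept is Vmax, so Km = 1.33 µM and Vmax = 39.4 μmol·min⁻¹.
v = 39.4 × 4.35/(1.33 + 4.35) = 30.2 μmol·min⁻¹.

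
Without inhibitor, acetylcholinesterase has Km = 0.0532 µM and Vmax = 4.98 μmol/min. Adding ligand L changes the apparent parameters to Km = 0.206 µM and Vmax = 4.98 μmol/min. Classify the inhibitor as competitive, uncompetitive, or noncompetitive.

competitive

Km increases (0.0532 → 0.206 µM) while Vmax is unchanged — the hallmark of competitive inhibition.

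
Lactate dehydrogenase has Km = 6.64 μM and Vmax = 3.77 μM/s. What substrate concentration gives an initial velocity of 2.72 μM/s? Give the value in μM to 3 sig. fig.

Rearranging v = Vmax[S]/(Km+[S]) gives [S] = Km·v/(Vmax − v).
[S] = 6.64 × 2.72 / (3.77 − 2.72) = 18.06/1.050 = 17.2 μM.

17.2 μM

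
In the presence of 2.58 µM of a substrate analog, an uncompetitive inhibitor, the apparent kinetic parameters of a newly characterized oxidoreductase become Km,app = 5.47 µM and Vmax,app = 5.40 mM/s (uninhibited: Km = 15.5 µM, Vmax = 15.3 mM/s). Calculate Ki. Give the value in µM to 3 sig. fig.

Uncompetitive: Vmax,app = Vmax/α (and Km,app = Km/α) with α = 1 + [I]/Ki.
α = Vmax/Vmax,app = 15.3/5.40 = 2.833.
Ki = [I]/(α − 1) = 2.58/1.833 = 1.41 µM.

1.41 µM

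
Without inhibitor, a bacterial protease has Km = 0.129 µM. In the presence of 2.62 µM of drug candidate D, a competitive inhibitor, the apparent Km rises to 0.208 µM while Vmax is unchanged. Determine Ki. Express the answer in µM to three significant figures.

4.28 µM

Competitive: Km,app = α·Km with α = 1 + [I]/Ki.
α = Km,app/Km = 0.208/0.129 = 1.612.
Ki = [I]/(α − 1) = 2.62/0.6124 = 4.28 µM.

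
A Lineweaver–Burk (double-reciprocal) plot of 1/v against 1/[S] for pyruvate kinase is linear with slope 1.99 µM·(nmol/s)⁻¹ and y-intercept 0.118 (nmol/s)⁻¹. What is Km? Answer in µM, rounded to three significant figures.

16.9 µM

y-intercept = 1/Vmax ⇒ Vmax = 8.47 nmol/s; slope = Km/Vmax ⇒ Km = slope × Vmax.
Km = 1.99 × 8.47 = 16.9 µM.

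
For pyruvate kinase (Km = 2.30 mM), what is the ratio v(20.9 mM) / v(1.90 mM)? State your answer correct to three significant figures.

Since Vmax cancels, v₂/v₁ = [S]₂(Km+[S]₁) / [S]₁(Km+[S]₂).
= 20.9×(2.30+1.90) / (1.90×(2.30+20.9)) = 87.78/44.08 = 1.99.

1.99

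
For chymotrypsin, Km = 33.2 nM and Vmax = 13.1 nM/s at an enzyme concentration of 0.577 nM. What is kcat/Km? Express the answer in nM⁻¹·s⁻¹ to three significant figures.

0.684 nM⁻¹·s⁻¹

kcat = Vmax/[E]total = 13.1/0.577 = 22.7 s⁻¹.
kcat/Km = 22.7/33.2 = 0.684 nM⁻¹·s⁻¹.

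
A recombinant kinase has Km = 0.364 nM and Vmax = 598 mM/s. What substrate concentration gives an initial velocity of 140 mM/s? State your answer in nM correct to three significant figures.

0.111 nM

The required fractional saturation is v/Vmax = 140/598 = 0.2341.
Then [S]/(Km+[S]) = 0.2341 ⇒ [S] = 0.364 × 0.2341/(1 − 0.2341) = 0.111 nM.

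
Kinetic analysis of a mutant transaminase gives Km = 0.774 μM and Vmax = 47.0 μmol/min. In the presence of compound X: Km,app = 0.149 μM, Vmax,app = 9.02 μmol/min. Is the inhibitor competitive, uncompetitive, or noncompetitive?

Both Km and Vmax decrease by the same factor (~5.21-fold) — characteristic of uncompetitive inhibition.

uncompetitive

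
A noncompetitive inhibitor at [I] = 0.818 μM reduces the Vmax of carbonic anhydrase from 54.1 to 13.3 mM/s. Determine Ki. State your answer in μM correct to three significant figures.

0.267 μM

Noncompetitive: Vmax,app = Vmax/α with α = 1 + [I]/Ki.
α = Vmax/Vmax,app = 54.1/13.3 = 4.068.
Ki = [I]/(α − 1) = 0.818/3.068 = 0.267 μM.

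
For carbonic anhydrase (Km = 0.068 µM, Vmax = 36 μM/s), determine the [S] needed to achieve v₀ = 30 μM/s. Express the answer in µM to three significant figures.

Rearranging v = Vmax[S]/(Km+[S]) gives [S] = Km·v/(Vmax − v).
[S] = 0.068 × 30 / (36 − 30) = 2.040/6.000 = 0.340 µM.

0.340 µM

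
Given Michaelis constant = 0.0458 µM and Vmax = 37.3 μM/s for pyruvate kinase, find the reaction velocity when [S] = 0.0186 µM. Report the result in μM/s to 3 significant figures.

[S]/(Km+[S]) = 0.0186/0.06440 = 0.2888, the fractional saturation.
v = 0.2888 × Vmax = 0.2888 × 37.3 = 10.8 μM/s.

10.8 μM/s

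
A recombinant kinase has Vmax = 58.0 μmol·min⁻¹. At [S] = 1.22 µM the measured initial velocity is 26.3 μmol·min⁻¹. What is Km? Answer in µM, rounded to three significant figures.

1.47 µM

From v = Vmax[S]/(Km+[S]), Km = [S](Vmax − v)/v.
Km = 1.22 × (58.0 − 26.3) / 26.3 = 38.67/26.3 = 1.47 µM.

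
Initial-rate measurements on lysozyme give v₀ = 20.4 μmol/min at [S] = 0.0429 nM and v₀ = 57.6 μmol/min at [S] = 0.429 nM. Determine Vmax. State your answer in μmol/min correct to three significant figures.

72.2 μmol/min

In reciprocal form, 1/v = (Km/Vmax)·(1/[S]) + 1/Vmax. The two points give (1/[S], 1/v) = (23.31, 0.04902) and (2.331, 0.01736).
Slope = (0.04902 − 0.01736)/(23.31 − 2.331) = 0.001509; intercept = 0.04902 − 0.001509×23.31 = 0.01384.
Vmax = 1/intercept = 72.2 μmol/min; Km = slope × Vmax = 0.001509 × 72.2 = 0.109 nM.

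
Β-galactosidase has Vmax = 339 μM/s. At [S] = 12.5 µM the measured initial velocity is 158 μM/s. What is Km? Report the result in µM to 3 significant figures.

14.3 µM

From v = Vmax[S]/(Km+[S]), Km = [S](Vmax − v)/v.
Km = 12.5 × (339 − 158) / 158 = 2262/158 = 14.3 µM.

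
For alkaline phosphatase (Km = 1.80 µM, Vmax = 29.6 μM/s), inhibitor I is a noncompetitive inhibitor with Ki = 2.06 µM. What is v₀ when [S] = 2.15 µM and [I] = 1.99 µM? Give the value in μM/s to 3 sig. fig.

α = 1 + [I]/Ki = 1 + 1.99/2.06 = 1.966.
For a noncompetitive inhibitor, Vmax is reduced to Vmax/α while Km is unchanged: Km,app = 1.80 µM, Vmax,app = 15.1 μM/s.
v = Vmax,app·[S]/(Km,app + [S]) = 15.1 × 2.15/(1.80 + 2.15) = 8.19 μM/s.

8.19 μM/s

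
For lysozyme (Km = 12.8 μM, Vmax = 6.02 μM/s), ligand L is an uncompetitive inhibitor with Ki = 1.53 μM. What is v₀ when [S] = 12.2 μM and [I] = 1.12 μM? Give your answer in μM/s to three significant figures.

α = 1 + [I]/Ki = 1 + 1.12/1.53 = 1.732.
For an uncompetitive inhibitor, both parameters are divided by α, giving Vmax/α and Km/α: Km,app = 7.39 μM, Vmax,app = 3.48 μM/s.
v = Vmax,app·[S]/(Km,app + [S]) = 3.48 × 12.2/(7.39 + 12.2) = 2.16 μM/s.

2.16 μM/s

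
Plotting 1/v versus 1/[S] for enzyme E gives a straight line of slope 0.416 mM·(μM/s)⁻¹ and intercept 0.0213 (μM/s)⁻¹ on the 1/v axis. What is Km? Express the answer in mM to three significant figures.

y-intercept = 1/Vmax ⇒ Vmax = 46.9 μM/s; slope = Km/Vmax ⇒ Km = slope × Vmax.
Km = 0.416 × 46.9 = 19.5 mM.

19.5 mM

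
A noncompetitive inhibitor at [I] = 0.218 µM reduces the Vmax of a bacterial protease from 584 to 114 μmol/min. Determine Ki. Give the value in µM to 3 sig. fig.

0.0529 µM

Noncompetitive: Vmax,app = Vmax/α with α = 1 + [I]/Ki.
α = Vmax/Vmax,app = 584/114 = 5.123.
Ki = [I]/(α − 1) = 0.218/4.123 = 0.0529 µM.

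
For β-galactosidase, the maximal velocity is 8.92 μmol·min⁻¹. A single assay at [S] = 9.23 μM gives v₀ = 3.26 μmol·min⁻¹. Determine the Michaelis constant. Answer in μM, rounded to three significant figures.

16.0 μM

v/Vmax = 3.26/8.92 = 0.3655 = [S]/(Km+[S]).
So Km + [S] = [S]/0.3655 = 25.26 μM, giving Km = 25.26 − 9.23 = 16.0 μM.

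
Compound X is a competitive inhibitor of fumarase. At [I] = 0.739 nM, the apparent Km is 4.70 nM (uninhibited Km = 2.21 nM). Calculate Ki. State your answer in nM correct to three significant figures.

0.656 nM

Competitive: Km,app = α·Km with α = 1 + [I]/Ki.
α = Km,app/Km = 4.70/2.21 = 2.127.
Ki = [I]/(α − 1) = 0.739/1.127 = 0.656 nM.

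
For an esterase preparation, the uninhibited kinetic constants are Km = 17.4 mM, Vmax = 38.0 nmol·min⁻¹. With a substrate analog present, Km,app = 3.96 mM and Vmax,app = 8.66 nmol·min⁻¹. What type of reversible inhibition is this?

Both Km and Vmax decrease by the same factor (~4.39-fold) — characteristic of uncompetitive inhibition.

uncompetitive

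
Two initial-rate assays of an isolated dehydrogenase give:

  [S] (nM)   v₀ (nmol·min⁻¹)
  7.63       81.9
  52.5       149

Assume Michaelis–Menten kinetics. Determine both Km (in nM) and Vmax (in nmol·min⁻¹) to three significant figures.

Km = 8.50 nM; Vmax = 173 nmol·min⁻¹

In reciprocal form, 1/v = (Km/Vmax)·(1/[S]) + 1/Vmax. The two points give (1/[S], 1/v) = (0.1311, 0.01221) and (0.01905, 0.006711).
Slope = (0.01221 − 0.006711)/(0.1311 − 0.01905) = 0.04909; intercept = 0.01221 − 0.04909×0.1311 = 0.005776.
Vmax = 1/intercept = 173 nmol·min⁻¹; Km = slope × Vmax = 0.04909 × 173 = 8.50 nM.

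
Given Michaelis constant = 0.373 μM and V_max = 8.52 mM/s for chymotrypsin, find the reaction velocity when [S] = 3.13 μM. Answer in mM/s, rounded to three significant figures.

7.61 mM/s

v = Vmax·[S]/(Km + [S]) = 8.52 × 3.13 / (0.373 + 3.13)
  = 26.67 / 3.503 = 7.61 mM/s.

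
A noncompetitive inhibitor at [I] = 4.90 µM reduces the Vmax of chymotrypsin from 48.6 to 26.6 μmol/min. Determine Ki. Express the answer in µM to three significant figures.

Noncompetitive: Vmax,app = Vmax/α with α = 1 + [I]/Ki.
α = Vmax/Vmax,app = 48.6/26.6 = 1.827.
Since α = 1 + [I]/Ki, [I]/Ki = 1.827 − 1 = 0.8271 and Ki = 4.90/0.8271 = 5.92 µM.

5.92 µM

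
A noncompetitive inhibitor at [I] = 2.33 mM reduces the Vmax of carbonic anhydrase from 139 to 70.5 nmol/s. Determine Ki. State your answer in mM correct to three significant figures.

2.40 mM

Noncompetitive: Vmax,app = Vmax/α with α = 1 + [I]/Ki.
α = Vmax/Vmax,app = 139/70.5 = 1.972.
Ki = [I]/(α − 1) = 2.33/0.9716 = 2.40 mM.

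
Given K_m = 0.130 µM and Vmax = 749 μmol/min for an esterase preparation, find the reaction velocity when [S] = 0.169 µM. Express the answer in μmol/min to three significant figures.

v = Vmax·[S]/(Km + [S]) = 749 × 0.169 / (0.130 + 0.169)
  = 126.6 / 0.2990 = 423 μmol/min.

423 μmol/min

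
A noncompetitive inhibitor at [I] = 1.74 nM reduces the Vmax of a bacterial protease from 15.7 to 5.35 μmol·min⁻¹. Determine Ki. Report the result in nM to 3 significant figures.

0.899 nM

Noncompetitive: Vmax,app = Vmax/α with α = 1 + [I]/Ki.
α = Vmax/Vmax,app = 15.7/5.35 = 2.935.
Since α = 1 + [I]/Ki, [I]/Ki = 2.935 − 1 = 1.935 and Ki = 1.74/1.935 = 0.899 nM.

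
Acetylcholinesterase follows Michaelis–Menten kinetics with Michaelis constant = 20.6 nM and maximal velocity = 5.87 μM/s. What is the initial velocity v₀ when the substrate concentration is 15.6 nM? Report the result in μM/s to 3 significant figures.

v = Vmax·[S]/(Km + [S]) = 5.87 × 15.6 / (20.6 + 15.6)
  = 91.57 / 36.20 = 2.53 μM/s.

2.53 μM/s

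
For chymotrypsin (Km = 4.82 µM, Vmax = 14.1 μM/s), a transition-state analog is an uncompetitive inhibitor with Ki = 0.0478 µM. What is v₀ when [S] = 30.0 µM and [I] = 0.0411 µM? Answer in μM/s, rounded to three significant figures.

α = 1 + [I]/Ki = 1 + 0.0411/0.0478 = 1.860.
For an uncompetitive inhibitor, both parameters are divided by α, giving Vmax/α and Km/α: Km,app = 2.59 µM, Vmax,app = 7.58 μM/s.
v = Vmax,app·[S]/(Km,app + [S]) = 7.58 × 30.0/(2.59 + 30.0) = 6.98 μM/s.

6.98 μM/s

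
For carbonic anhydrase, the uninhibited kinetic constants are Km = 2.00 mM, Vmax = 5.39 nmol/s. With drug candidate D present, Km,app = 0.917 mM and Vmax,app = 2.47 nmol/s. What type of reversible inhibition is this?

uncompetitive

Both Km and Vmax decrease by the same factor (~2.18-fold) — characteristic of uncompetitive inhibition.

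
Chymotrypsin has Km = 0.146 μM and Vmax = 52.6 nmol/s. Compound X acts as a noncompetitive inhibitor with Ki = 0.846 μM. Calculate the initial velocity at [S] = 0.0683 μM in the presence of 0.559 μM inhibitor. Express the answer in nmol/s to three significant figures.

With α = 1 + [I]/Ki = 1 + 0.559/0.846 = 1.661, the noncompetitive rate law is v = (Vmax/α)·[S] / (Km + [S]).
v = (52.6/1.661)×0.0683 / (0.146 + 0.0683) = 2.163/0.2143 = 10.1 nmol/s.

10.1 nmol/s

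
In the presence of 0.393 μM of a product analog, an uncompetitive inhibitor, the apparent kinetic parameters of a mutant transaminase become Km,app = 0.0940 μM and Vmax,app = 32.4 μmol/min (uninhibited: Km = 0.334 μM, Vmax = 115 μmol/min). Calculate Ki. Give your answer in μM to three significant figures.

0.154 μM

Uncompetitive: Vmax,app = Vmax/α (and Km,app = Km/α) with α = 1 + [I]/Ki.
α = Vmax/Vmax,app = 115/32.4 = 3.549.
Since α = 1 + [I]/Ki, [I]/Ki = 3.549 − 1 = 2.549 and Ki = 0.393/2.549 = 0.154 μM.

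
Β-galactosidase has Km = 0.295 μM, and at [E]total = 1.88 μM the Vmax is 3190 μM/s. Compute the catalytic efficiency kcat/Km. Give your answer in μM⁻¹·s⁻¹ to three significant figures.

5750 μM⁻¹·s⁻¹

kcat = Vmax/[E]total = 3190/1.88 = 1700 s⁻¹.
kcat/Km = 1700/0.295 = 5750 μM⁻¹·s⁻¹.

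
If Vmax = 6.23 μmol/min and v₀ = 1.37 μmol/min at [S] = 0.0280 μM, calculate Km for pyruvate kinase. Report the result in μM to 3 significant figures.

0.0993 μM

From v = Vmax[S]/(Km+[S]), Km = [S](Vmax − v)/v.
Km = 0.0280 × (6.23 − 1.37) / 1.37 = 0.1361/1.37 = 0.0993 μM.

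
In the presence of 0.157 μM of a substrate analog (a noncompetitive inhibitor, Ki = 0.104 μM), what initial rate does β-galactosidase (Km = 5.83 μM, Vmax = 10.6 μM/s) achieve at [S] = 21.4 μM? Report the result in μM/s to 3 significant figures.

With α = 1 + [I]/Ki = 1 + 0.157/0.104 = 2.510, the noncompetitive rate law is v = (Vmax/α)·[S] / (Km + [S]).
v = (10.6/2.510)×21.4 / (5.83 + 21.4) = 90.39/27.23 = 3.32 μM/s.

3.32 μM/s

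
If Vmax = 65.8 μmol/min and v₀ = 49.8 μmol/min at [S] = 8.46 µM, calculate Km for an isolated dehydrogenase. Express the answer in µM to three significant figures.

2.72 µM

v/Vmax = 49.8/65.8 = 0.7568 = [S]/(Km+[S]).
So Km + [S] = [S]/0.7568 = 11.18 µM, giving Km = 11.18 − 8.46 = 2.72 µM.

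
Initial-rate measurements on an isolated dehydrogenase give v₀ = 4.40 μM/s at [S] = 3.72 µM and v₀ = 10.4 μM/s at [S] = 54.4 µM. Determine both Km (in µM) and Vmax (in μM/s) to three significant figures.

In reciprocal form, 1/v = (Km/Vmax)·(1/[S]) + 1/Vmax. The two points give (1/[S], 1/v) = (0.2688, 0.2273) and (0.01838, 0.09615).
Slope = (0.2273 − 0.09615)/(0.2688 − 0.01838) = 0.5236; intercept = 0.2273 − 0.5236×0.2688 = 0.08653.
Vmax = 1/intercept = 11.6 μM/s; Km = slope × Vmax = 0.5236 × 11.6 = 6.05 µM.

Km = 6.05 µM; Vmax = 11.6 μM/s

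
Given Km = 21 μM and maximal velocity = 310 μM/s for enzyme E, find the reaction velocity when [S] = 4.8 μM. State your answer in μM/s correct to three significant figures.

[S]/(Km+[S]) = 4.8/25.80 = 0.1860, the fractional saturation.
v = 0.1860 × Vmax = 0.1860 × 310 = 57.7 μM/s.

57.7 μM/s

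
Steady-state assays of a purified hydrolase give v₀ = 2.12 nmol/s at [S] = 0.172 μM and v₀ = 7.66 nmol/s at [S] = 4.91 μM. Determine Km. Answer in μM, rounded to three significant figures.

In reciprocal form, 1/v = (Km/Vmax)·(1/[S]) + 1/Vmax. The two points give (1/[S], 1/v) = (5.814, 0.4717) and (0.2037, 0.1305).
Slope = (0.4717 − 0.1305)/(5.814 − 0.2037) = 0.06081; intercept = 0.4717 − 0.06081×5.814 = 0.1182.
Vmax = 1/intercept = 8.46 nmol/s; Km = slope × Vmax = 0.06081 × 8.46 = 0.515 μM.

0.515 μM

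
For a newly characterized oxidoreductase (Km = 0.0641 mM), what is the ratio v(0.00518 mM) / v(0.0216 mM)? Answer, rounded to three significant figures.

The fractional saturations are [S]/(Km+[S]) = 0.0216/0.08570 = 0.2520 and 0.00518/0.06928 = 0.07477.
v₂/v₁ is just their ratio: 0.07477/0.2520 = 0.297.

0.297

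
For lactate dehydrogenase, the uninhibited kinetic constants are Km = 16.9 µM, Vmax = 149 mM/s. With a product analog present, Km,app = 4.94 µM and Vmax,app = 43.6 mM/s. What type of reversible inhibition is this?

uncompetitive

Both Km and Vmax decrease by the same factor (~3.42-fold) — characteristic of uncompetitive inhibition.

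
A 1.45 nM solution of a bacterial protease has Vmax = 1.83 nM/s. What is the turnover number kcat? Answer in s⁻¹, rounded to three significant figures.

1.26 s⁻¹

kcat = Vmax/[E]total = 1.83 nM/s / 1.45 nM = 1.26 s⁻¹.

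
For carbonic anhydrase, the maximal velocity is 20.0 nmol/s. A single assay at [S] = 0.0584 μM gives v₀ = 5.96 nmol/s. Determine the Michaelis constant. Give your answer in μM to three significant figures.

0.138 μM

v/Vmax = 5.96/20.0 = 0.2980 = [S]/(Km+[S]).
So Km + [S] = [S]/0.2980 = 0.1960 μM, giving Km = 0.1960 − 0.0584 = 0.138 μM.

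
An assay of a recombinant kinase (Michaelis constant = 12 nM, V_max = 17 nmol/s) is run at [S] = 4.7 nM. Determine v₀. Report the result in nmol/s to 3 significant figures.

4.78 nmol/s

[S]/(Km+[S]) = 4.7/16.70 = 0.2814, the fractional saturation.
v = 0.2814 × Vmax = 0.2814 × 17 = 4.78 nmol/s.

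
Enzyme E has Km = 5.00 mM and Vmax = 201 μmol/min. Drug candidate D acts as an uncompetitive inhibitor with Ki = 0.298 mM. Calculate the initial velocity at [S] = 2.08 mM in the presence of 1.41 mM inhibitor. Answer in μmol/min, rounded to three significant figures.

24.7 μmol/min

α = 1 + [I]/Ki = 1 + 1.41/0.298 = 5.732.
For an uncompetitive inhibitor, both parameters are divided by α, giving Vmax/α and Km/α: Km,app = 0.872 mM, Vmax,app = 35.1 μmol/min.
v = Vmax,app·[S]/(Km,app + [S]) = 35.1 × 2.08/(0.872 + 2.08) = 24.7 μmol/min.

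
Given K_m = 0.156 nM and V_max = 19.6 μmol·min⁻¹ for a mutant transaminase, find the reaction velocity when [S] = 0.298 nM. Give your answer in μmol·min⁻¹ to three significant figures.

12.9 μmol·min⁻¹

v = Vmax·[S]/(Km + [S]) = 19.6 × 0.298 / (0.156 + 0.298)
  = 5.841 / 0.4540 = 12.9 μmol·min⁻¹.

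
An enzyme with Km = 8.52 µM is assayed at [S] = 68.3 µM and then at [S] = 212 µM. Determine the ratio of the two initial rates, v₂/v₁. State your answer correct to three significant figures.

Since Vmax cancels, v₂/v₁ = [S]₂(Km+[S]₁) / [S]₁(Km+[S]₂).
= 212×(8.52+68.3) / (68.3×(8.52+212)) = 16290/15060 = 1.08.

1.08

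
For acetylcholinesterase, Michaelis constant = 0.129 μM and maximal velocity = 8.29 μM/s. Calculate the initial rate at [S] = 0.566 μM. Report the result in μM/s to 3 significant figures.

6.75 μM/s

[S]/(Km+[S]) = 0.566/0.6950 = 0.8144, the fractional saturation.
v = 0.8144 × Vmax = 0.8144 × 8.29 = 6.75 μM/s.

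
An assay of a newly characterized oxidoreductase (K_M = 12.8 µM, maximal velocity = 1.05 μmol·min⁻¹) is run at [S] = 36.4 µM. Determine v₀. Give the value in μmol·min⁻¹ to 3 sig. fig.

[S]/(Km+[S]) = 36.4/49.20 = 0.7398, the fractional saturation.
v = 0.7398 × Vmax = 0.7398 × 1.05 = 0.777 μmol·min⁻¹.

0.777 μmol·min⁻¹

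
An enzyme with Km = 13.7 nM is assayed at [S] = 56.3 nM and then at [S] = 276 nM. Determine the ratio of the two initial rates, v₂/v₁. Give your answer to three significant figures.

Since Vmax cancels, v₂/v₁ = [S]₂(Km+[S]₁) / [S]₁(Km+[S]₂).
= 276×(13.7+56.3) / (56.3×(13.7+276)) = 19320/16310 = 1.18.

1.18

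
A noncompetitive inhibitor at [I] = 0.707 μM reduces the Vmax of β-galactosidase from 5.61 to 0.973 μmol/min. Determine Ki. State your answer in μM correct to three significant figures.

0.148 μM

Noncompetitive: Vmax,app = Vmax/α with α = 1 + [I]/Ki.
α = Vmax/Vmax,app = 5.61/0.973 = 5.766.
Ki = [I]/(α − 1) = 0.707/4.766 = 0.148 μM.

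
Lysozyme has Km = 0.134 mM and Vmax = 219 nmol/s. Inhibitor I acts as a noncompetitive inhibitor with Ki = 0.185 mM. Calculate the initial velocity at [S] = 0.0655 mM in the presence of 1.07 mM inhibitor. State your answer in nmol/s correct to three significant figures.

α = 1 + [I]/Ki = 1 + 1.07/0.185 = 6.784.
For a noncompetitive inhibitor, Vmax is reduced to Vmax/α while Km is unchanged: Km,app = 0.134 mM, Vmax,app = 32.3 nmol/s.
v = Vmax,app·[S]/(Km,app + [S]) = 32.3 × 0.0655/(0.134 + 0.0655) = 10.6 nmol/s.

10.6 nmol/s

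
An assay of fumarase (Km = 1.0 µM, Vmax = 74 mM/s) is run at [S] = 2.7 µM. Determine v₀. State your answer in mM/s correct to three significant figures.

54.0 mM/s

[S]/(Km+[S]) = 2.7/3.700 = 0.7297, the fractional saturation.
v = 0.7297 × Vmax = 0.7297 × 74 = 54.0 mM/s.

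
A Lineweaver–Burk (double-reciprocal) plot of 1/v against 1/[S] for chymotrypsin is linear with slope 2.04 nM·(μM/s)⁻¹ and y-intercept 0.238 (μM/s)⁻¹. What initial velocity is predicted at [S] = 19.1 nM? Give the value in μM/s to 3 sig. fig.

The y-intercept is 1/Vmax, so Vmax = 1/0.238 = 4.20 μM/s.
The slope is Km/Vmax, so Km = 2.04 × 4.20 = 8.57 nM.
Then v = 4.20 × 19.1/(8.57 + 19.1) = 2.90 μM/s.

2.90 μM/s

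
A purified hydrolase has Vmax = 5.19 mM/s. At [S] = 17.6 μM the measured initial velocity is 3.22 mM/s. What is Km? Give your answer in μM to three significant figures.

From v = Vmax[S]/(Km+[S]), Km = [S](Vmax − v)/v.
Km = 17.6 × (5.19 − 3.22) / 3.22 = 34.67/3.22 = 10.8 μM.

10.8 μM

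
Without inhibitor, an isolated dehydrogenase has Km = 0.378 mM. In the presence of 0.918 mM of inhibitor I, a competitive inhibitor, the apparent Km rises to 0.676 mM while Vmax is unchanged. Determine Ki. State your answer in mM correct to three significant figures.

1.16 mM

Competitive: Km,app = α·Km with α = 1 + [I]/Ki.
α = Km,app/Km = 0.676/0.378 = 1.788.
Ki = [I]/(α − 1) = 0.918/0.7884 = 1.16 mM.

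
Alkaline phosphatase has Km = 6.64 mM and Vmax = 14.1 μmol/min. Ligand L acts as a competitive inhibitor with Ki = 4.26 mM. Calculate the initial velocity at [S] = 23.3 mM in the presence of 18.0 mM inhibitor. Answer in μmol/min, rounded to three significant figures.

5.66 μmol/min

With α = 1 + [I]/Ki = 1 + 18.0/4.26 = 5.225, the competitive rate law is v = Vmax[S] / (αKm + [S]).
v = 14.1×23.3 / (5.225×6.64 + 23.3) = 328.5/58.00 = 5.66 μmol/min.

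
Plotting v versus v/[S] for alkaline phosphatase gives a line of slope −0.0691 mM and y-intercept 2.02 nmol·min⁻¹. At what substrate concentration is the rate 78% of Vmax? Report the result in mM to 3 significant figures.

The Eadie–Hofstee slope gives Km = 0.0691 mM (slope = −Km).
v/Vmax = [S]/(Km+[S]) = 0.78 ⇒ [S] = Km·0.78/(1−0.78) = 0.0691 × 3.545 = 0.245 mM.

0.245 mM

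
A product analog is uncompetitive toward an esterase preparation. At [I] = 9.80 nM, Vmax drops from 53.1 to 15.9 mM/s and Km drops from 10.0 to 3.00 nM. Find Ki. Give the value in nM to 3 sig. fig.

4.19 nM

Uncompetitive: Vmax,app = Vmax/α (and Km,app = Km/α) with α = 1 + [I]/Ki.
α = Vmax/Vmax,app = 53.1/15.9 = 3.340.
Since α = 1 + [I]/Ki, [I]/Ki = 3.340 − 1 = 2.340 and Ki = 9.80/2.340 = 4.19 nM.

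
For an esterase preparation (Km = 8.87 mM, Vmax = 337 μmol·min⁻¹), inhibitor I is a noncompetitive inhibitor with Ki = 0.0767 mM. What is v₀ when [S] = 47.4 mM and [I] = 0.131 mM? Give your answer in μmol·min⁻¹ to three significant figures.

105 μmol·min⁻¹

With α = 1 + [I]/Ki = 1 + 0.131/0.0767 = 2.708, the noncompetitive rate law is v = (Vmax/α)·[S] / (Km + [S]).
v = (337/2.708)×47.4 / (8.87 + 47.4) = 5899/56.27 = 105 μmol·min⁻¹.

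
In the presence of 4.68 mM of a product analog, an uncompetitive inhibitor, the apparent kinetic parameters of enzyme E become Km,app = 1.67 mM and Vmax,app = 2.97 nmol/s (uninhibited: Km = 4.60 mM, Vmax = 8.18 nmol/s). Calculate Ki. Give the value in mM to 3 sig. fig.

Uncompetitive: Vmax,app = Vmax/α (and Km,app = Km/α) with α = 1 + [I]/Ki.
α = Vmax/Vmax,app = 8.18/2.97 = 2.754.
Ki = [I]/(α − 1) = 4.68/1.754 = 2.67 mM.

2.67 mM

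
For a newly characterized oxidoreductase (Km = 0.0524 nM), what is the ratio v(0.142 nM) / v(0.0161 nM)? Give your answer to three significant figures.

3.11

The fractional saturations are [S]/(Km+[S]) = 0.0161/0.06850 = 0.2350 and 0.142/0.1944 = 0.7305.
v₂/v₁ is just their ratio: 0.7305/0.2350 = 3.11.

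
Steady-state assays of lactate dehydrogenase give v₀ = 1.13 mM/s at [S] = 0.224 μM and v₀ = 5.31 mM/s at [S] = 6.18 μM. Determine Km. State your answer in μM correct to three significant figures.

In reciprocal form, 1/v = (Km/Vmax)·(1/[S]) + 1/Vmax. The two points give (1/[S], 1/v) = (4.464, 0.8850) and (0.1618, 0.1883).
Slope = (0.8850 − 0.1883)/(4.464 − 0.1618) = 0.1619; intercept = 0.8850 − 0.1619×4.464 = 0.1621.
Vmax = 1/intercept = 6.17 mM/s; Km = slope × Vmax = 0.1619 × 6.17 = 0.999 μM.

0.999 μM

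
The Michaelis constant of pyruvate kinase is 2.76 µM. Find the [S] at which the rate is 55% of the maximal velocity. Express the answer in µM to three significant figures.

v/Vmax = [S]/(Km+[S]) = 0.55, so [S] = Km·0.55/(1 − 0.55) = 2.76 × 1.222.
[S] = 3.37 µM.

3.37 µM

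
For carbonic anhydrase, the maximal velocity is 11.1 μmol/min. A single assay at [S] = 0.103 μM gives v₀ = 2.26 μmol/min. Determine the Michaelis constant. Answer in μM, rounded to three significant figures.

0.403 μM

From v = Vmax[S]/(Km+[S]), Km = [S](Vmax − v)/v.
Km = 0.103 × (11.1 − 2.26) / 2.26 = 0.9105/2.26 = 0.403 μM.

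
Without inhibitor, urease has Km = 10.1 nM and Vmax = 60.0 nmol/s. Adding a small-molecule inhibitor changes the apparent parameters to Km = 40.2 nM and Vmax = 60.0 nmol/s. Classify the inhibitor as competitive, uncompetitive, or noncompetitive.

competitive

Km increases (10.1 → 40.2 nM) while Vmax is unchanged — the hallmark of competitive inhibition.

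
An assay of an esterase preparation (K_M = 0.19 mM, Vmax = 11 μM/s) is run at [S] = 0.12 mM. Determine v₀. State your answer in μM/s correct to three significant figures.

4.26 μM/s

[S]/(Km+[S]) = 0.12/0.3100 = 0.3871, the fractional saturation.
v = 0.3871 × Vmax = 0.3871 × 11 = 4.26 μM/s.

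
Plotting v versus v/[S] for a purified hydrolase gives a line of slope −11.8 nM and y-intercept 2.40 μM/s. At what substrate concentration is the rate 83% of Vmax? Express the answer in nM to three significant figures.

The Eadie–Hofstee slope gives Km = 11.8 nM (slope = −Km).
v/Vmax = [S]/(Km+[S]) = 0.83 ⇒ [S] = Km·0.83/(1−0.83) = 11.8 × 4.882 = 57.6 nM.

57.6 nM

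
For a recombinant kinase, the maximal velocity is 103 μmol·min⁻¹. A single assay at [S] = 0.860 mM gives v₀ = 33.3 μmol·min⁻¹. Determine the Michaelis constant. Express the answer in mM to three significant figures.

From v = Vmax[S]/(Km+[S]), Km = [S](Vmax − v)/v.
Km = 0.860 × (103 − 33.3) / 33.3 = 59.94/33.3 = 1.80 mM.

1.80 mM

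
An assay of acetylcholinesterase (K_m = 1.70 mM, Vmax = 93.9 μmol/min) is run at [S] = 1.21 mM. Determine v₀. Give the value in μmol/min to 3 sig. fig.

39.0 μmol/min

[S]/(Km+[S]) = 1.21/2.910 = 0.4158, the fractional saturation.
v = 0.4158 × Vmax = 0.4158 × 93.9 = 39.0 μmol/min.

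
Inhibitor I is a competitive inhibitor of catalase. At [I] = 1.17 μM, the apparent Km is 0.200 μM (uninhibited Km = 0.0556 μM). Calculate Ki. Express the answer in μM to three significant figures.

Competitive: Km,app = α·Km with α = 1 + [I]/Ki.
α = Km,app/Km = 0.200/0.0556 = 3.597.
Ki = [I]/(α − 1) = 1.17/2.597 = 0.450 μM.

0.450 μM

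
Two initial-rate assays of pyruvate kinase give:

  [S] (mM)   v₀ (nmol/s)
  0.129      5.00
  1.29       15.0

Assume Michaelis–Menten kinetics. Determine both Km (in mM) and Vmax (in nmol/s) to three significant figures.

Km = 0.369 mM; Vmax = 19.3 nmol/s

From v = Vmax[S]/(Km+[S]), each point gives Vmax = v(Km+[S])/[S].
Equating: 5.00(Km+0.129)/0.129 = 15.0(Km+1.29)/1.29.
38.76·Km + 5.00 = 11.63·Km + 15.0, so (38.76 − 11.63)·Km = 15.0 − 5.00.
Km = 10.00/27.13 = 0.369 mM; then Vmax = 5.00(0.369+0.129)/0.129 = 19.3 nmol/s.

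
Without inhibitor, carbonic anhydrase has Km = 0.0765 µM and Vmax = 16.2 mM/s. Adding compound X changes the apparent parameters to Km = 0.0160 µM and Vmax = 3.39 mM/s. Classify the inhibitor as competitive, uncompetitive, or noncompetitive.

uncompetitive

Both Km and Vmax decrease by the same factor (~4.78-fold) — characteristic of uncompetitive inhibition.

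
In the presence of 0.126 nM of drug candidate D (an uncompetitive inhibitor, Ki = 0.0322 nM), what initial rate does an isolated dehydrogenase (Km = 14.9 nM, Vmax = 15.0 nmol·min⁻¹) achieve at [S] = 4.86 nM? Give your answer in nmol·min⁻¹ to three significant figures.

1.88 nmol·min⁻¹

α = 1 + [I]/Ki = 1 + 0.126/0.0322 = 4.913.
For an uncompetitive inhibitor, both parameters are divided by α, giving Vmax/α and Km/α: Km,app = 3.03 nM, Vmax,app = 3.05 nmol·min⁻¹.
v = Vmax,app·[S]/(Km,app + [S]) = 3.05 × 4.86/(3.03 + 4.86) = 1.88 nmol·min⁻¹.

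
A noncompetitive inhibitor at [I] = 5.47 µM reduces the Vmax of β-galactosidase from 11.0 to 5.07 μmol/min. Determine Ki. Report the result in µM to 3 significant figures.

4.68 µM

Noncompetitive: Vmax,app = Vmax/α with α = 1 + [I]/Ki.
α = Vmax/Vmax,app = 11.0/5.07 = 2.170.
Since α = 1 + [I]/Ki, [I]/Ki = 2.170 − 1 = 1.170 and Ki = 5.47/1.170 = 4.68 µM.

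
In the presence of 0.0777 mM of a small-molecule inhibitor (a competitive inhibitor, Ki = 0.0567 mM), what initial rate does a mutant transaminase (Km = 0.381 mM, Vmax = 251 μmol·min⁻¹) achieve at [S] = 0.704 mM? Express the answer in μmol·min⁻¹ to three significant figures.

α = 1 + [I]/Ki = 1 + 0.0777/0.0567 = 2.370.
For a competitive inhibitor, Vmax is unchanged and the apparent Km becomes α·Km: Km,app = 0.903 mM, Vmax,app = 251 μmol·min⁻¹.
v = Vmax,app·[S]/(Km,app + [S]) = 251 × 0.704/(0.903 + 0.704) = 110 μmol·min⁻¹.

110 μmol·min⁻¹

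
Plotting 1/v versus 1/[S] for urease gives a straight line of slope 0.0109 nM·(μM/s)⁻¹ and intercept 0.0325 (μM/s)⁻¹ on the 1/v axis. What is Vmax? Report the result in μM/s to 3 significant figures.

The y-intercept of a Lineweaver–Burk plot equals 1/Vmax, so Vmax = 1/0.0325 = 30.8 μM/s.

30.8 μM/s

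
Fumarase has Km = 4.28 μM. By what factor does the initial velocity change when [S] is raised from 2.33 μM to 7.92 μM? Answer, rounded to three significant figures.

Since Vmax cancels, v₂/v₁ = [S]₂(Km+[S]₁) / [S]₁(Km+[S]₂).
= 7.92×(4.28+2.33) / (2.33×(4.28+7.92)) = 52.35/28.43 = 1.84.

1.84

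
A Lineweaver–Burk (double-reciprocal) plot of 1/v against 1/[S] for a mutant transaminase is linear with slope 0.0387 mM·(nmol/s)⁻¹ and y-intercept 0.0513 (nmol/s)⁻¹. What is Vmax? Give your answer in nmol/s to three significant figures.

The y-intercept of a Lineweaver–Burk plot equals 1/Vmax, so Vmax = 1/0.0513 = 19.5 nmol/s.

19.5 nmol/s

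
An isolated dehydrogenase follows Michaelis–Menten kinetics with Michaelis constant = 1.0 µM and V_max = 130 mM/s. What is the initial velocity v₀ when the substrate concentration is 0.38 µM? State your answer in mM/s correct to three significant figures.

v = Vmax·[S]/(Km + [S]) = 130 × 0.38 / (1.0 + 0.38)
  = 49.40 / 1.380 = 35.8 mM/s.

35.8 mM/s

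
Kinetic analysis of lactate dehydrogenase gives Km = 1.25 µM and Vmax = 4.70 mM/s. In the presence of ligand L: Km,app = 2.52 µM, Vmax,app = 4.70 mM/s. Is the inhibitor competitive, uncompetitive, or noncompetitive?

competitive

Km increases (1.25 → 2.52 µM) while Vmax is unchanged — the hallmark of competitive inhibition.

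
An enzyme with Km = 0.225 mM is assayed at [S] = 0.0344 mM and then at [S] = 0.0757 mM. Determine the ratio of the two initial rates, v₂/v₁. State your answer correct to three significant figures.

Since Vmax cancels, v₂/v₁ = [S]₂(Km+[S]₁) / [S]₁(Km+[S]₂).
= 0.0757×(0.225+0.0344) / (0.0344×(0.225+0.0757)) = 0.01964/0.01034 = 1.90.

1.90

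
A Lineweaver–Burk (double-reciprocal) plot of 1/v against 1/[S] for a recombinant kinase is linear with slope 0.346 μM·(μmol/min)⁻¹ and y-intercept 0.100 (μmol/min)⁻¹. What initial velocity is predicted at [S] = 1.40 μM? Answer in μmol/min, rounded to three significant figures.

2.88 μmol/min

The y-intercept is 1/Vmax, so Vmax = 1/0.100 = 10.0 μmol/min.
The slope is Km/Vmax, so Km = 0.346 × 10.0 = 3.46 μM.
Then v = 10.0 × 1.40/(3.46 + 1.40) = 2.88 μmol/min.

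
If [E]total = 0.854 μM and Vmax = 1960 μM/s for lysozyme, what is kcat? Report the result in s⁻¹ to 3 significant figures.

2300 s⁻¹

kcat = Vmax/[E]total = 1960 μM/s / 0.854 μM = 2300 s⁻¹.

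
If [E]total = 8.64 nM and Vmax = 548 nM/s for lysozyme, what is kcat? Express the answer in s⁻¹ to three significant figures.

63.4 s⁻¹

kcat = Vmax/[E]total = 548 nM/s / 8.64 nM = 63.4 s⁻¹.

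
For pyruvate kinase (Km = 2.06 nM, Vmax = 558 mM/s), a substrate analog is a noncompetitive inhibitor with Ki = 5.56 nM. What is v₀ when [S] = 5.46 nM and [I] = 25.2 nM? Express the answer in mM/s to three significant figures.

With α = 1 + [I]/Ki = 1 + 25.2/5.56 = 5.532, the noncompetitive rate law is v = (Vmax/α)·[S] / (Km + [S]).
v = (558/5.532)×5.46 / (2.06 + 5.46) = 550.7/7.520 = 73.2 mM/s.

73.2 mM/s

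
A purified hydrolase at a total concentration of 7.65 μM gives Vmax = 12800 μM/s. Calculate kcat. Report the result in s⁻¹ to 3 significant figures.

1670 s⁻¹

kcat = Vmax/[E]total = 12800 μM/s / 7.65 μM = 1670 s⁻¹.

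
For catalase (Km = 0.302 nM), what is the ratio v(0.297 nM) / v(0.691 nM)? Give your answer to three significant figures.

The fractional saturations are [S]/(Km+[S]) = 0.691/0.9930 = 0.6959 and 0.297/0.5990 = 0.4958.
v₂/v₁ is just their ratio: 0.4958/0.6959 = 0.713.

0.713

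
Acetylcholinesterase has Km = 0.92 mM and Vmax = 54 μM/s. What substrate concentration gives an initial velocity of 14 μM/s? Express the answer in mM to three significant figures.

Rearranging v = Vmax[S]/(Km+[S]) gives [S] = Km·v/(Vmax − v).
[S] = 0.92 × 14 / (54 − 14) = 12.88/40.00 = 0.322 mM.

0.322 mM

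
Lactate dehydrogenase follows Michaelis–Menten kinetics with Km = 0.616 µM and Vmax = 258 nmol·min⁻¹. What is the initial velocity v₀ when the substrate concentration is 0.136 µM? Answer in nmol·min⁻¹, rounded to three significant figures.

46.7 nmol·min⁻¹

[S]/(Km+[S]) = 0.136/0.7520 = 0.1809, the fractional saturation.
v = 0.1809 × Vmax = 0.1809 × 258 = 46.7 nmol·min⁻¹.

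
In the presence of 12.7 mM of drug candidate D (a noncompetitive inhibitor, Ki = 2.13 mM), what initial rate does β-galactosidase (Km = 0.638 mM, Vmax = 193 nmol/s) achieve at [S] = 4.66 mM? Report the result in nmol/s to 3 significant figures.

24.4 nmol/s

With α = 1 + [I]/Ki = 1 + 12.7/2.13 = 6.962, the noncompetitive rate law is v = (Vmax/α)·[S] / (Km + [S]).
v = (193/6.962)×4.66 / (0.638 + 4.66) = 129.2/5.298 = 24.4 nmol/s.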